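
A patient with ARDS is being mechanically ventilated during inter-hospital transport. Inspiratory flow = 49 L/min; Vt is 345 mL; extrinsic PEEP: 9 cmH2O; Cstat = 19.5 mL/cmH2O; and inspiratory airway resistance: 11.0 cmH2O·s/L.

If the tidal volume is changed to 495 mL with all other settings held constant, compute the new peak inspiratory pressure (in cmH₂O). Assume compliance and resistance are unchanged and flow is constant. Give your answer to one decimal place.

43.4

Flow: 49 L/min ÷ 60 = 0.8167 L/s.
PIP = Vt/C + R·V̇ + PEEP (constant-flow equation of motion).
Only the elastic term changes: ΔPIP = ΔVt / C = (495 − 345) / 19.5 = 7.692 cmH2O.
Original PIP = 345/19.5 + 11.0×0.8167 + 9 = 35.676 cmH2O; new PIP = 35.676 + (7.692) = 43.368 cmH2O.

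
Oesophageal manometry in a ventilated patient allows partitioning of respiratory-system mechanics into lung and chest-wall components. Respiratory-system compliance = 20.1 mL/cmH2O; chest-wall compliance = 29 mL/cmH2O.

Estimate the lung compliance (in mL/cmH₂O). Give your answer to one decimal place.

1/CL = 1/Crs − 1/Ccw.
1/CL = 1/20.1 − 1/29 = 0.01527.
CL = 65.488 mL/cmH2O.

65.5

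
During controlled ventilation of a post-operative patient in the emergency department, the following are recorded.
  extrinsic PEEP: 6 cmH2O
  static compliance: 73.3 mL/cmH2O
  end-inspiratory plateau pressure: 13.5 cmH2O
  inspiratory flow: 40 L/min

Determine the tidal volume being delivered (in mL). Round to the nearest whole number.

Vt = Cstat × (Pplat − PEEP) = 73.3 × (13.5 − 6) = 73.3 × 7.5 = 549.75 mL.

550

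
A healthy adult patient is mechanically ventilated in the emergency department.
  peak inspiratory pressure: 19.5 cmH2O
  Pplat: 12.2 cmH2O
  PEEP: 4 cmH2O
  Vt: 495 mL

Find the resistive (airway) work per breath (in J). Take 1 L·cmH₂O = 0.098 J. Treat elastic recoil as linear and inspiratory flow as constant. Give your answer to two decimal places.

With constant inspiratory flow the resistive pressure is constant at PIP − Pplat = 19.5 − 12.2 = 7.3 cmH2O, so resistive work = 7.3 × 0.495 = 3.614 L·cmH2O.
× 0.098 J/(L·cmH2O) → 0.3542 J.

0.35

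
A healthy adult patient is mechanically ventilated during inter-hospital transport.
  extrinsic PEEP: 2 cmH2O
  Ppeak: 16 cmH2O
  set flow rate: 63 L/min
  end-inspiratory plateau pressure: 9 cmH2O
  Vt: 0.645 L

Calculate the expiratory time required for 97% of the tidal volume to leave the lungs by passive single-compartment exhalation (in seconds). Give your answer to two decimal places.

2.15

Flow: 63 L/min ÷ 60 = 1.05 L/s.
R = (PIP − Pplat)/V̇ = (16 − 9) / 1.05 = 7.0/1.05 = 6.667 cmH2O·s/L.
C = Vt/(Pplat − PEEP) = 645.0 / (9 − 2) = 645.0/7.0 = 92.143 mL/cmH2O.
τ = R × C = 6.667 × 0.09214 L/cmH2O = 0.6143 s.
t = −τ·ln(1 − 0.97) = −0.6143·ln(0.03) = 2.154 s.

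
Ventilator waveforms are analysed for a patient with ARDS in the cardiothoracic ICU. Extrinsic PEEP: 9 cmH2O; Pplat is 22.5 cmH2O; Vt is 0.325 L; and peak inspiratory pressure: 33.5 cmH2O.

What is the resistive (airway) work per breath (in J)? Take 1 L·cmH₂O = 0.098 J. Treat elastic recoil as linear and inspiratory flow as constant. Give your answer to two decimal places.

With constant inspiratory flow the resistive pressure is constant at PIP − Pplat = 33.5 − 22.5 = 11.0 cmH2O, so resistive work = 11.0 × 0.325 = 3.575 L·cmH2O.
× 0.098 J/(L·cmH2O) → 0.3504 J.

0.35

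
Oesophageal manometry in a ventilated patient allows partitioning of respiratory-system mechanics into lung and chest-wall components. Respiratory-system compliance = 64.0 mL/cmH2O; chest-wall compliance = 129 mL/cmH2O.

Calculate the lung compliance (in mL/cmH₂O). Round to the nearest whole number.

1/CL = 1/Crs − 1/Ccw.
1/CL = 1/64.0 − 1/129 = 0.007873.
CL = 127.02 mL/cmH2O.

127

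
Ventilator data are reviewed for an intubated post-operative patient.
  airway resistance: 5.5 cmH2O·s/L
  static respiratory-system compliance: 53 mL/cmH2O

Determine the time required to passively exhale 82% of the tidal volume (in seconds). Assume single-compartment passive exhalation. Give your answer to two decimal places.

0.50

τ = R × C = 5.5 × 53 mL/cmH2O = 5.5 × 0.053 L/cmH2O = 0.2915 s.
Exhaled fraction f = 1 − e^(−t/τ) → t = −τ·ln(1 − f) = −0.2915·ln(0.18) = 0.4999 s.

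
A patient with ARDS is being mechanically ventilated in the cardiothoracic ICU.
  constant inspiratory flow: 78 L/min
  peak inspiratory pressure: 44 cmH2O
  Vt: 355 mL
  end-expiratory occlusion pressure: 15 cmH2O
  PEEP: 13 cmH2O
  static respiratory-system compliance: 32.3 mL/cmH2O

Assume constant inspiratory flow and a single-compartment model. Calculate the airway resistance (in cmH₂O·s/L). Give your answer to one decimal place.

13.9

Flow: 78 L/min ÷ 60 = 1.3 L/s.
Total PEEP = 15 cmH2O (set 13 + intrinsic 2); this is the baseline alveolar pressure.
Equation of motion (constant flow): PIP = Vt/C + R·V̇ + PEEP.
R·V̇ = PIP − Vt/C − PEEP = 44 − 355/32.3 − 15 = 44 − 10.991 − 15 = 18.009 cmH2O.
R = 18.009 / 1.3 = 13.853 cmH2O·s/L.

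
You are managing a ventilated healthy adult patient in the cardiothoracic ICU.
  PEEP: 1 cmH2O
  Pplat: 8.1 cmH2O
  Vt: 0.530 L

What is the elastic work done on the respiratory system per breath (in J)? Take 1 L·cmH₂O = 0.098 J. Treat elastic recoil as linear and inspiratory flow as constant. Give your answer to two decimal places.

Elastic work ≈ ½ × (Pplat − PEEP) × Vt = 0.5 × (8.1 − 1) × 0.530 L = 0.5 × 7.1 × 0.530 = 1.882 L·cmH2O.
× 0.098 J/(L·cmH2O) → 0.1844 J.

0.18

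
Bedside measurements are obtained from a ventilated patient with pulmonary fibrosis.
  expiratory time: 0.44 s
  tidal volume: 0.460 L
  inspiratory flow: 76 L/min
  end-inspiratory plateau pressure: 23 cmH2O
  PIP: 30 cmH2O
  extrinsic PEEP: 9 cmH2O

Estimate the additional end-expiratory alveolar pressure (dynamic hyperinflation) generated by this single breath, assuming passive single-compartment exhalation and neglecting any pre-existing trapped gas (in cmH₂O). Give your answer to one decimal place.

Flow: 76 L/min ÷ 60 = 1.2667 L/s.
R = (PIP − Pplat)/V̇ = (30 − 23) / 1.2667 = 7.0/1.2667 = 5.526 cmH2O·s/L.
C = Vt/(Pplat − PEEP) = 460.0 / (23 − 9) = 460.0/14.0 = 32.857 mL/cmH2O.
τ = R × C = 5.526 × 0.03286 L/cmH2O = 0.1816 s.
Fraction remaining = e^(−Te/τ) = e^(−0.44/0.1816) = 0.08866; trapped volume = 460.0 × 0.08866 = 40.784 mL.
Additional alveolar pressure from trapping ≈ V_trapped / C = 40.784 / 32.857 = 1.241 cmH2O.

1.2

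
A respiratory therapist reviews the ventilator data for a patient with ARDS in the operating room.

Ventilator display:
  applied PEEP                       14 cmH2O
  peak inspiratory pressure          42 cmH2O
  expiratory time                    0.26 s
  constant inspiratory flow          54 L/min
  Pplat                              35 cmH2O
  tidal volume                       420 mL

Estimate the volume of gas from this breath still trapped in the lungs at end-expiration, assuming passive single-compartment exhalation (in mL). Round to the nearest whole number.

79

Flow: 54 L/min ÷ 60 = 0.9 L/s.
R = (PIP − Pplat)/V̇ = (42 − 35) / 0.9 = 7.0/0.9 = 7.778 cmH2O·s/L.
C = Vt/(Pplat − PEEP) = 420.0 / (35 − 14) = 420.0/21.0 = 20.0 mL/cmH2O.
τ = R × C = 7.778 × 0.02 L/cmH2O = 0.1556 s.
Fraction remaining = e^(−Te/τ) = e^(−0.26/0.1556) = 0.1881.
Trapped volume = 420.0 × 0.1881 = 79.002 mL.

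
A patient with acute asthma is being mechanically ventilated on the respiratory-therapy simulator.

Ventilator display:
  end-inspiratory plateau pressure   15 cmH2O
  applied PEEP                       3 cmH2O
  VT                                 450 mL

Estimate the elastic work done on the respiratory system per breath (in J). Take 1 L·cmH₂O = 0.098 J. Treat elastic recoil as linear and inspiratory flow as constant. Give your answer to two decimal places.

0.26

Elastic work ≈ ½ × (Pplat − PEEP) × Vt = 0.5 × (15 − 3) × 0.450 L = 0.5 × 12.0 × 0.450 = 2.7 L·cmH2O.
× 0.098 J/(L·cmH2O) → 0.2646 J.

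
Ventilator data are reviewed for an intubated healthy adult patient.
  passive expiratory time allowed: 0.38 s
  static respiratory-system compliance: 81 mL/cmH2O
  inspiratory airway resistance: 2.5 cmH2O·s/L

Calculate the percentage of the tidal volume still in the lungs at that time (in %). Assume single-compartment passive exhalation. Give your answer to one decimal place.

τ = R × C = 2.5 × 81 mL/cmH2O = 2.5 × 0.081 L/cmH2O = 0.2025 s.
Passive exhalation: V(t)/V₀ = e^(−t/τ) = e^(−0.38/0.2025) = 0.1531.
Fraction remaining = 0.1531 → 15.31%.

15.3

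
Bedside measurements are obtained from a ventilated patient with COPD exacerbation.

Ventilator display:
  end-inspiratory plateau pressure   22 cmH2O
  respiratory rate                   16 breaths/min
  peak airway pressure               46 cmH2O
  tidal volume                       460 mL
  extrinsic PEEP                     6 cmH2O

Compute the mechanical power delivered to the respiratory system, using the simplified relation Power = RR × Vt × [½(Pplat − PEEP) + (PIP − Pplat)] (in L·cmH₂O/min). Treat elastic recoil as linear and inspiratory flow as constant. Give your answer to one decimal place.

235.5

Per-breath work = Vt × [½(Pplat−PEEP) + (PIP−Pplat)] = 0.460 × [0.5×16.0 + 24.0] = 0.460 × 32.0 = 14.72 L·cmH2O.
Power = 16 × 14.72 = 235.52 L·cmH2O/min.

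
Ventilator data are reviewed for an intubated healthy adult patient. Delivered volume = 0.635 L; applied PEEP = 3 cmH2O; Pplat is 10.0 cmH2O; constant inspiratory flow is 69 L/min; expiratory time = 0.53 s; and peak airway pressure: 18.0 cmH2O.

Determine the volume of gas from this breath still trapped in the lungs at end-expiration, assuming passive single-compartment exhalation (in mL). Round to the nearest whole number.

274

Flow: 69 L/min ÷ 60 = 1.15 L/s.
R = (PIP − Pplat)/V̇ = (18.0 − 10.0) / 1.15 = 8.0/1.15 = 6.957 cmH2O·s/L.
C = Vt/(Pplat − PEEP) = 635.0 / (10.0 − 3) = 635.0/7.0 = 90.714 mL/cmH2O.
τ = R × C = 6.957 × 0.09071 L/cmH2O = 0.6311 s.
Fraction remaining = e^(−Te/τ) = e^(−0.53/0.6311) = 0.4318.
Trapped volume = 635.0 × 0.4318 = 274.19 mL.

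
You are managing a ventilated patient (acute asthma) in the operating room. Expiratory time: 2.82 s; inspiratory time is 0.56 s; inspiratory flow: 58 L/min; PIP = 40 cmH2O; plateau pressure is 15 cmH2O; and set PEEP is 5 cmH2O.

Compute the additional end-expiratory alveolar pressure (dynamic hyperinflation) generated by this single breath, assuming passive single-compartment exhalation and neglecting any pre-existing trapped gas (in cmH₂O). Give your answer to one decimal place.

Flow: 58 L/min ÷ 60 = 0.9667 L/s.
Vt = flow × Ti = 0.9667 L/s × 0.56 s × 1000 mL/L = 541.35 mL.
R = (PIP − Pplat)/V̇ = (40 − 15) / 0.9667 = 25.0/0.9667 = 25.861 cmH2O·s/L.
C = Vt/(Pplat − PEEP) = 541.35 / (15 − 5) = 541.35/10.0 = 54.135 mL/cmH2O.
τ = R × C = 25.861 × 0.05414 L/cmH2O = 1.4 s.
Fraction remaining = e^(−Te/τ) = e^(−2.82/1.4) = 0.1334; trapped volume = 541.35 × 0.1334 = 72.216 mL.
Additional alveolar pressure from trapping ≈ V_trapped / C = 72.216 / 54.135 = 1.334 cmH2O.

1.3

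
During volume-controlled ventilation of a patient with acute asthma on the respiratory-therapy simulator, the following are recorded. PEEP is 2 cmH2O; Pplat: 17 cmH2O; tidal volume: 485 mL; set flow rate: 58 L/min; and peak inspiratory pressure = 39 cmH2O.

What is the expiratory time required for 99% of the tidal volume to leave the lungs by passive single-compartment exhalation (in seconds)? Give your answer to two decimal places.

3.39

Flow: 58 L/min ÷ 60 = 0.9667 L/s.
R = (PIP − Pplat)/V̇ = (39 − 17) / 0.9667 = 22.0/0.9667 = 22.758 cmH2O·s/L.
C = Vt/(Pplat − PEEP) = 485.0 / (17 − 2) = 485.0/15.0 = 32.333 mL/cmH2O.
τ = R × C = 22.758 × 0.03233 L/cmH2O = 0.7358 s.
t = −τ·ln(1 − 0.99) = −0.7358·ln(0.01) = 3.388 s.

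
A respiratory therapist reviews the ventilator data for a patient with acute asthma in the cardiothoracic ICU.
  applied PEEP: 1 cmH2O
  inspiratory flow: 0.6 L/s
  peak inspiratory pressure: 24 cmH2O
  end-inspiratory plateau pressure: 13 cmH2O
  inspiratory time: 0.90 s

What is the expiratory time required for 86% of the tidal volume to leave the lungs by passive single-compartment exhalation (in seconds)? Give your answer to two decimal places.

Vt = flow × Ti = 0.6 L/s × 0.90 s × 1000 mL/L = 540.0 mL.
R = (PIP − Pplat)/V̇ = (24 − 13) / 0.6 = 11.0/0.6 = 18.333 cmH2O·s/L.
C = Vt/(Pplat − PEEP) = 540.0 / (13 − 1) = 540.0/12.0 = 45.0 mL/cmH2O.
τ = R × C = 18.333 × 0.045 L/cmH2O = 0.825 s.
t = −τ·ln(1 − 0.86) = −0.825·ln(0.14) = 1.622 s.

1.62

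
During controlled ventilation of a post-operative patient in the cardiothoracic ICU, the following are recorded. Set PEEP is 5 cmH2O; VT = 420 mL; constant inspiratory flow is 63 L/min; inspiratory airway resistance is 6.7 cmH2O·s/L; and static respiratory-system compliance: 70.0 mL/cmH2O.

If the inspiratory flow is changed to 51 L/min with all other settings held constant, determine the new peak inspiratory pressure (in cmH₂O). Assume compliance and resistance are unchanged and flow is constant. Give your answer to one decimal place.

Flow: 63 L/min ÷ 60 = 1.05 L/s.
New flow: 51 L/min ÷ 60 = 0.85 L/s.
PIP = Vt/C + R·V̇ + PEEP (constant-flow equation of motion).
Only the resistive term changes: ΔPIP = R × ΔV̇ = 6.7 × (0.85 − 1.05) = 6.7 × -0.2 = -1.34 cmH2O.
Original PIP = 420/70.0 + 6.7×1.05 + 5 = 18.035 cmH2O; new PIP = 18.035 + (-1.34) = 16.695 cmH2O.

16.7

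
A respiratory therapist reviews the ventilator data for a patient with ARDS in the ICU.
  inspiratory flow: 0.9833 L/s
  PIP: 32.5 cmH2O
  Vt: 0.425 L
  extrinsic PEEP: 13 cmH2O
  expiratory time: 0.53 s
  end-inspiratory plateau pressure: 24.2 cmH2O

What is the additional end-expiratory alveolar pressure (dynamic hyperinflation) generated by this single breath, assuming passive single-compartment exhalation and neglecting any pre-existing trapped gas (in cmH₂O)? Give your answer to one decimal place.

2.1

R = (PIP − Pplat)/V̇ = (32.5 − 24.2) / 0.9833 = 8.3/0.9833 = 8.441 cmH2O·s/L.
C = Vt/(Pplat − PEEP) = 425.0 / (24.2 − 13) = 425.0/11.2 = 37.946 mL/cmH2O.
τ = R × C = 8.441 × 0.03795 L/cmH2O = 0.3203 s.
Fraction remaining = e^(−Te/τ) = e^(−0.53/0.3203) = 0.1911; trapped volume = 425.0 × 0.1911 = 81.218 mL.
Additional alveolar pressure from trapping ≈ V_trapped / C = 81.218 / 37.946 = 2.14 cmH2O.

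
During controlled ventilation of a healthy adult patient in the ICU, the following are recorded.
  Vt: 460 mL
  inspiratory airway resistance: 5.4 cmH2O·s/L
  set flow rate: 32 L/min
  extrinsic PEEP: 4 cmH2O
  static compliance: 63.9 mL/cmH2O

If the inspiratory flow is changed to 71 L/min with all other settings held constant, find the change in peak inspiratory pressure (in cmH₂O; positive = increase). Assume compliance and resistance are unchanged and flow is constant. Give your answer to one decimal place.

Flow: 32 L/min ÷ 60 = 0.5333 L/s.
New flow: 71 L/min ÷ 60 = 1.1833 L/s.
PIP = Vt/C + R·V̇ + PEEP (constant-flow equation of motion).
Only the resistive term changes: ΔPIP = R × ΔV̇ = 5.4 × (1.1833 − 0.5333) = 5.4 × 0.65 = 3.51 cmH2O.

3.5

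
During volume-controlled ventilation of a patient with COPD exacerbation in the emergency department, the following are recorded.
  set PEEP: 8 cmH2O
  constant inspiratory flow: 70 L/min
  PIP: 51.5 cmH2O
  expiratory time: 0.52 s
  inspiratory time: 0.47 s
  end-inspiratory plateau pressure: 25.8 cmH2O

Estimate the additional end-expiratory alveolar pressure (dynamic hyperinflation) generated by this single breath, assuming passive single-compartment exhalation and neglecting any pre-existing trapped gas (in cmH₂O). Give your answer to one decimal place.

Flow: 70 L/min ÷ 60 = 1.1667 L/s.
Vt = flow × Ti = 1.1667 L/s × 0.47 s × 1000 mL/L = 548.35 mL.
R = (PIP − Pplat)/V̇ = (51.5 − 25.8) / 1.1667 = 25.7/1.1667 = 22.028 cmH2O·s/L.
C = Vt/(Pplat − PEEP) = 548.35 / (25.8 − 8) = 548.35/17.8 = 30.806 mL/cmH2O.
τ = R × C = 22.028 × 0.03081 L/cmH2O = 0.6787 s.
Fraction remaining = e^(−Te/τ) = e^(−0.52/0.6787) = 0.4648; trapped volume = 548.35 × 0.4648 = 254.87 mL.
Additional alveolar pressure from trapping ≈ V_trapped / C = 254.87 / 30.806 = 8.273 cmH2O.

8.3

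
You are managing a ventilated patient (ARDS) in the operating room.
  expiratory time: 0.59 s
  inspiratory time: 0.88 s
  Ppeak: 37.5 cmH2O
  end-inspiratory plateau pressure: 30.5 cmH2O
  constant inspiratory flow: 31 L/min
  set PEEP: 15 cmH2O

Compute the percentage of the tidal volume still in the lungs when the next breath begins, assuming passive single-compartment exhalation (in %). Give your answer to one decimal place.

22.7

Flow: 31 L/min ÷ 60 = 0.5167 L/s.
Vt = flow × Ti = 0.5167 L/s × 0.88 s × 1000 mL/L = 454.7 mL.
R = (PIP − Pplat)/V̇ = (37.5 − 30.5) / 0.5167 = 7.0/0.5167 = 13.548 cmH2O·s/L.
C = Vt/(Pplat − PEEP) = 454.7 / (30.5 − 15) = 454.7/15.5 = 29.335 mL/cmH2O.
τ = R × C = 13.548 × 0.02934 L/cmH2O = 0.3975 s.
Fraction remaining at end-expiration = e^(−Te/τ) = e^(−0.59/0.3975) = 0.2267 → 22.67%.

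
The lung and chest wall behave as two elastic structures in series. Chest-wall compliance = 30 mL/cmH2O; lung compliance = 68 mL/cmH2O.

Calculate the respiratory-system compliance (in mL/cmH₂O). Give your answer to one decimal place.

20.8

Lung and chest wall are elastances in series: 1/Crs = 1/CL + 1/Ccw.
1/Crs = 1/68 + 1/30 = 0.04804.
Crs = 20.816 mL/cmH2O.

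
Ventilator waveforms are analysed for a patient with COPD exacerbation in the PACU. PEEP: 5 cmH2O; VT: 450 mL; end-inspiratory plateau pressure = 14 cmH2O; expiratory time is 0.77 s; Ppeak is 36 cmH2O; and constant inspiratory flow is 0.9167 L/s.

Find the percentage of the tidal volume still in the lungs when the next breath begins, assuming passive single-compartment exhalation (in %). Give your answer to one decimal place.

52.6

R = (PIP − Pplat)/V̇ = (36 − 14) / 0.9167 = 22.0/0.9167 = 23.999 cmH2O·s/L.
C = Vt/(Pplat − PEEP) = 450.0 / (14 − 5) = 450.0/9.0 = 50.0 mL/cmH2O.
τ = R × C = 23.999 × 0.05 L/cmH2O = 1.2 s.
Fraction remaining at end-expiration = e^(−Te/τ) = e^(−0.77/1.2) = 0.5264 → 52.64%.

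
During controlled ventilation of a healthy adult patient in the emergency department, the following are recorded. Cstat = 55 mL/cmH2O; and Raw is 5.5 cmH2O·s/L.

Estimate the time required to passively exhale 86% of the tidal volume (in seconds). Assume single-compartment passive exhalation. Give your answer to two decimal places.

0.59

τ = R × C = 5.5 × 55 mL/cmH2O = 5.5 × 0.055 L/cmH2O = 0.3025 s.
Exhaled fraction f = 1 − e^(−t/τ) → t = −τ·ln(1 − f) = −0.3025·ln(0.14) = 0.5947 s.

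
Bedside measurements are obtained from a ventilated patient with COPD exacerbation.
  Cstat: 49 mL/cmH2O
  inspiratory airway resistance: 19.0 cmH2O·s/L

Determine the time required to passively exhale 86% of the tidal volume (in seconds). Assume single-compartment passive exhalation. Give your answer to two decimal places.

τ = R × C = 19.0 × 49 mL/cmH2O = 19.0 × 0.049 L/cmH2O = 0.931 s.
Exhaled fraction f = 1 − e^(−t/τ) → t = −τ·ln(1 − f) = −0.931·ln(0.14) = 1.83 s.

1.83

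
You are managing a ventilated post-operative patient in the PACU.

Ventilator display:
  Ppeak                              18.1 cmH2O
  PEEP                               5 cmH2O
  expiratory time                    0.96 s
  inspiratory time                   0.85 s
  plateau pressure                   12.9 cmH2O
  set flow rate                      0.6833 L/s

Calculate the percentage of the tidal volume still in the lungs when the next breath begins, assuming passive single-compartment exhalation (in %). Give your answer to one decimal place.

18.0

Vt = flow × Ti = 0.6833 L/s × 0.85 s × 1000 mL/L = 580.81 mL.
R = (PIP − Pplat)/V̇ = (18.1 − 12.9) / 0.6833 = 5.2/0.6833 = 7.61 cmH2O·s/L.
C = Vt/(Pplat − PEEP) = 580.81 / (12.9 − 5) = 580.81/7.9 = 73.52 mL/cmH2O.
τ = R × C = 7.61 × 0.07352 L/cmH2O = 0.5595 s.
Fraction remaining at end-expiration = e^(−Te/τ) = e^(−0.96/0.5595) = 0.1798 → 17.98%.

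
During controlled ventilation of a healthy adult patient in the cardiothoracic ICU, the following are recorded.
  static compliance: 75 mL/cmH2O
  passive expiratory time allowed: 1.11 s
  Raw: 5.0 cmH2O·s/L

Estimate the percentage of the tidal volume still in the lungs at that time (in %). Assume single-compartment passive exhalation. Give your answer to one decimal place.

τ = R × C = 5.0 × 75 mL/cmH2O = 5.0 × 0.075 L/cmH2O = 0.375 s.
Passive exhalation: V(t)/V₀ = e^(−t/τ) = e^(−1.11/0.375) = 0.05182.
Fraction remaining = 0.05182 → 5.182%.

5.2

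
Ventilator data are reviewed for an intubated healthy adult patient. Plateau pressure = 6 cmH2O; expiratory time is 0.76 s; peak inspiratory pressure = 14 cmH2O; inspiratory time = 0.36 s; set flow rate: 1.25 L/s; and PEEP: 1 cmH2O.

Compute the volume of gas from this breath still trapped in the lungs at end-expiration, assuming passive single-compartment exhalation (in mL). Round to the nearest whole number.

Vt = flow × Ti = 1.25 L/s × 0.36 s × 1000 mL/L = 450.0 mL.
R = (PIP − Pplat)/V̇ = (14 − 6) / 1.25 = 8.0/1.25 = 6.4 cmH2O·s/L.
C = Vt/(Pplat − PEEP) = 450.0 / (6 − 1) = 450.0/5.0 = 90.0 mL/cmH2O.
τ = R × C = 6.4 × 0.09 L/cmH2O = 0.576 s.
Fraction remaining = e^(−Te/τ) = e^(−0.76/0.576) = 0.2673.
Trapped volume = 450.0 × 0.2673 = 120.29 mL.

120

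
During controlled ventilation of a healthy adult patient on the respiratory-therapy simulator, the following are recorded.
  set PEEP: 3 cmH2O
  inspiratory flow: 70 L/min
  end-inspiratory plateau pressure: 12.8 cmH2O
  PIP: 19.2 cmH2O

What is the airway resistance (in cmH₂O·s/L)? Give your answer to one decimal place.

Flow: 70 L/min ÷ 60 = 1.1667 L/s.
Raw = (PIP − Pplat) / flow = (19.2 − 12.8) / 1.1667 = 6.4 / 1.1667 = 5.486 cmH2O·s/L.

5.5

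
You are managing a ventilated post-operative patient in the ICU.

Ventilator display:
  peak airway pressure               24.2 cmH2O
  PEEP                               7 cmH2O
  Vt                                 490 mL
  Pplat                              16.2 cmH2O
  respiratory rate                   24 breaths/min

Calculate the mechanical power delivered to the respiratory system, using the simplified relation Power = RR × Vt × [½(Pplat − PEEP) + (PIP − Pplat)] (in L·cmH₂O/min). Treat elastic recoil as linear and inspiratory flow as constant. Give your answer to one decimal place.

Per-breath work = Vt × [½(Pplat−PEEP) + (PIP−Pplat)] = 0.490 × [0.5×9.2 + 8.0] = 0.490 × 12.6 = 6.174 L·cmH2O.
Power = 24 × 6.174 = 148.18 L·cmH2O/min.

148.2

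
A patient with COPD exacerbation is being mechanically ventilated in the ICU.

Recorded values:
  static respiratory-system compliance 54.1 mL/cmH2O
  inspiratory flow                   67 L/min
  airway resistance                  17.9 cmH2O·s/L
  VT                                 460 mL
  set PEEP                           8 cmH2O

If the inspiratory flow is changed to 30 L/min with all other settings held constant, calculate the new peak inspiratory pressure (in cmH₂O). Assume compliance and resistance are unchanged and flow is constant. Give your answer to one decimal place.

25.5

Flow: 67 L/min ÷ 60 = 1.1167 L/s.
New flow: 30 L/min ÷ 60 = 0.5 L/s.
PIP = Vt/C + R·V̇ + PEEP (constant-flow equation of motion).
Only the resistive term changes: ΔPIP = R × ΔV̇ = 17.9 × (0.5 − 1.1167) = 17.9 × -0.6167 = -11.039 cmH2O.
Original PIP = 460/54.1 + 17.9×1.1167 + 8 = 36.492 cmH2O; new PIP = 36.492 + (-11.039) = 25.453 cmH2O.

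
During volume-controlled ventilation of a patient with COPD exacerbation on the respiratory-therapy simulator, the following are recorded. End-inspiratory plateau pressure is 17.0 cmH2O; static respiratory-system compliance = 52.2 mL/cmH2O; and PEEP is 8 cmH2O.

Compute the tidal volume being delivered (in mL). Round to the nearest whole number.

Vt = Cstat × (Pplat − PEEP) = 52.2 × (17.0 − 8) = 52.2 × 9.0 = 469.8 mL.

470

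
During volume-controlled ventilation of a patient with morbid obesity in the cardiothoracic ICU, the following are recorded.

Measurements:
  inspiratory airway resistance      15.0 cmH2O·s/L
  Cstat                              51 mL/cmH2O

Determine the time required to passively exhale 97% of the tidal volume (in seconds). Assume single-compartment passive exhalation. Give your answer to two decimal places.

τ = R × C = 15.0 × 51 mL/cmH2O = 15.0 × 0.051 L/cmH2O = 0.765 s.
Exhaled fraction f = 1 − e^(−t/τ) → t = −τ·ln(1 − f) = −0.765·ln(0.03) = 2.683 s.

2.68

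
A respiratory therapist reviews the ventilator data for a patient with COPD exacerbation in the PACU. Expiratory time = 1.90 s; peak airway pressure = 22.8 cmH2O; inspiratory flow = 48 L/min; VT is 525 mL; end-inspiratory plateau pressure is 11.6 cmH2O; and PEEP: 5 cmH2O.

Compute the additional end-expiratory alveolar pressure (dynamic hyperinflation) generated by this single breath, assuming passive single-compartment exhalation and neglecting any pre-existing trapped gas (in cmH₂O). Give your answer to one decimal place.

Flow: 48 L/min ÷ 60 = 0.8 L/s.
R = (PIP − Pplat)/V̇ = (22.8 − 11.6) / 0.8 = 11.2/0.8 = 14.0 cmH2O·s/L.
C = Vt/(Pplat − PEEP) = 525.0 / (11.6 − 5) = 525.0/6.6 = 79.545 mL/cmH2O.
τ = R × C = 14.0 × 0.07955 L/cmH2O = 1.114 s.
Fraction remaining = e^(−Te/τ) = e^(−1.90/1.114) = 0.1817; trapped volume = 525.0 × 0.1817 = 95.393 mL.
Additional alveolar pressure from trapping ≈ V_trapped / C = 95.393 / 79.545 = 1.199 cmH2O.

1.2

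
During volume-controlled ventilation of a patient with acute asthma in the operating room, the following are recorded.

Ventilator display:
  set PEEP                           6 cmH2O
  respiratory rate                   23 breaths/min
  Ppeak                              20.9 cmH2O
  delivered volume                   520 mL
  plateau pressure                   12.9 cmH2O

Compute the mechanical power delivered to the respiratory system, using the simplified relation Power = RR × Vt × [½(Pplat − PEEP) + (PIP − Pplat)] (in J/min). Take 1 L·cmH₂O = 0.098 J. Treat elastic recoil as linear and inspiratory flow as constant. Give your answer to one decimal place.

Per-breath work = Vt × [½(Pplat−PEEP) + (PIP−Pplat)] = 0.520 × [0.5×6.9 + 8.0] = 0.520 × 11.45 = 5.954 L·cmH2O.
Power = 23 × 5.954 = 136.94 L·cmH2O/min.
× 0.098 J/(L·cmH2O) → 13.42 J/min.

13.4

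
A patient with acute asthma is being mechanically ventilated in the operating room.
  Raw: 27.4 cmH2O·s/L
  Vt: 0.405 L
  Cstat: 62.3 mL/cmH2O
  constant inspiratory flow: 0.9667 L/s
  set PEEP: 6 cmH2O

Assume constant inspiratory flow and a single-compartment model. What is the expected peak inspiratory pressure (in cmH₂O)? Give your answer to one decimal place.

Equation of motion (constant flow): PIP = Vt/C + R·V̇ + PEEP.
PIP = 405/62.3 + 27.4×0.9667 + 6 = 6.501 + 26.488 + 6 = 38.989 cmH2O.

39.0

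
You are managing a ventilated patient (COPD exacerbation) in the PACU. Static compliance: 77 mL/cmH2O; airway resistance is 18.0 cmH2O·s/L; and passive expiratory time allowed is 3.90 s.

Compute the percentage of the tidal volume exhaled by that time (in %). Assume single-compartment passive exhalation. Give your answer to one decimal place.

94.0

τ = R × C = 18.0 × 77 mL/cmH2O = 18.0 × 0.077 L/cmH2O = 1.386 s.
Passive exhalation: V(t)/V₀ = e^(−t/τ) = e^(−3.90/1.386) = 0.05997.
Fraction exhaled = 1 − 0.05997 = 0.94 → 94.0%.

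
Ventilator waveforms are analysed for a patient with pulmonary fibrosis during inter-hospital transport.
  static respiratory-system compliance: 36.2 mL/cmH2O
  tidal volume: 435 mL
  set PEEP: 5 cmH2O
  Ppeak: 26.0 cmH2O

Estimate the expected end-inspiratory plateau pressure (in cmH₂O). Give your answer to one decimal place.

Pplat = PEEP + Vt / Cstat = 5 + 435 / 36.2 = 5 + 12.017 = 17.017 cmH2O.

17.0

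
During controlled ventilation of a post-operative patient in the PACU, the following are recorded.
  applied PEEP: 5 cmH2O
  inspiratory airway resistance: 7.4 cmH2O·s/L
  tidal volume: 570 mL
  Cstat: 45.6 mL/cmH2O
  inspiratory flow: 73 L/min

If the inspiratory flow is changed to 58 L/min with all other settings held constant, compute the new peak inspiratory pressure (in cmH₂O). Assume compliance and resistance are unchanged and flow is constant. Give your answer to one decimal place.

24.7

Flow: 73 L/min ÷ 60 = 1.2167 L/s.
New flow: 58 L/min ÷ 60 = 0.9667 L/s.
PIP = Vt/C + R·V̇ + PEEP (constant-flow equation of motion).
Only the resistive term changes: ΔPIP = R × ΔV̇ = 7.4 × (0.9667 − 1.2167) = 7.4 × -0.25 = -1.85 cmH2O.
Original PIP = 570/45.6 + 7.4×1.2167 + 5 = 26.504 cmH2O; new PIP = 26.504 + (-1.85) = 24.654 cmH2O.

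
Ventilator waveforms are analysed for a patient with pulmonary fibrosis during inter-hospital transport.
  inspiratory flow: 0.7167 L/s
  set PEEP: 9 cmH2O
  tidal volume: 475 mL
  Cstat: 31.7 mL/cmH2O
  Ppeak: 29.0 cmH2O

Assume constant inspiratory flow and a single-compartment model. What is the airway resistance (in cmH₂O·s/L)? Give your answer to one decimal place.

7.0

Equation of motion (constant flow): PIP = Vt/C + R·V̇ + PEEP.
R·V̇ = PIP − Vt/C − PEEP = 29.0 − 475/31.7 − 9 = 29.0 − 14.984 − 9 = 5.016 cmH2O.
R = 5.016 / 0.7167 = 6.999 cmH2O·s/L.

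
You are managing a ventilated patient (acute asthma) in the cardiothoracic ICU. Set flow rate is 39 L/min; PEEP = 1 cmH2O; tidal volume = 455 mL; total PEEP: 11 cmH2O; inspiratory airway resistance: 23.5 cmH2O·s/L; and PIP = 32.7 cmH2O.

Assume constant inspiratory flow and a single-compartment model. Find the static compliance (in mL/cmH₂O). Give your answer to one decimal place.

Flow: 39 L/min ÷ 60 = 0.65 L/s.
Total PEEP = 11 cmH2O (set 1 + intrinsic 10); this is the baseline alveolar pressure.
Equation of motion (constant flow): PIP = Vt/C + R·V̇ + PEEP.
Vt/C = PIP − R·V̇ − PEEP = 32.7 − 23.5×0.65 − 11 = 32.7 − 15.275 − 11 = 6.425 cmH2O.
C = Vt / 6.425 = 455 / 6.425 = 70.817 mL/cmH2O.

70.8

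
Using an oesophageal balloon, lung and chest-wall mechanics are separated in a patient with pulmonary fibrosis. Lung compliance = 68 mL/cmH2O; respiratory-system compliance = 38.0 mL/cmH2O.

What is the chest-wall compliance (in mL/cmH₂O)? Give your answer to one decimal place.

1/Ccw = 1/Crs − 1/CL.
1/Ccw = 1/38.0 − 1/68 = 0.01161.
Ccw = 86.133 mL/cmH2O.

86.1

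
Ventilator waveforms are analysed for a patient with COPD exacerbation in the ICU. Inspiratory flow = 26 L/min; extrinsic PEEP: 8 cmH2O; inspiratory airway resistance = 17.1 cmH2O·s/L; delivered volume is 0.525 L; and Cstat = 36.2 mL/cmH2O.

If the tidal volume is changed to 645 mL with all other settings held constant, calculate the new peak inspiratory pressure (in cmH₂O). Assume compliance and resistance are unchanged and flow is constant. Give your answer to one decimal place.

Flow: 26 L/min ÷ 60 = 0.4333 L/s.
PIP = Vt/C + R·V̇ + PEEP (constant-flow equation of motion).
Only the elastic term changes: ΔPIP = ΔVt / C = (645 − 525) / 36.2 = 3.315 cmH2O.
Original PIP = 525/36.2 + 17.1×0.4333 + 8 = 29.912 cmH2O; new PIP = 29.912 + (3.315) = 33.227 cmH2O.

33.2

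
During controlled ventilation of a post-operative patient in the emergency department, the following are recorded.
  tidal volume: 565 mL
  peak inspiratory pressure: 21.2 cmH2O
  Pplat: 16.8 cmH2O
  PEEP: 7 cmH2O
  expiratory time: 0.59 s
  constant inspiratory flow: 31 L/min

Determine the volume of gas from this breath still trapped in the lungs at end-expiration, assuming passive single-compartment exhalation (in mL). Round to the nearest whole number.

170

Flow: 31 L/min ÷ 60 = 0.5167 L/s.
R = (PIP − Pplat)/V̇ = (21.2 − 16.8) / 0.5167 = 4.4/0.5167 = 8.516 cmH2O·s/L.
C = Vt/(Pplat − PEEP) = 565.0 / (16.8 − 7) = 565.0/9.8 = 57.653 mL/cmH2O.
τ = R × C = 8.516 × 0.05765 L/cmH2O = 0.4909 s.
Fraction remaining = e^(−Te/τ) = e^(−0.59/0.4909) = 0.3006.
Trapped volume = 565.0 × 0.3006 = 169.84 mL.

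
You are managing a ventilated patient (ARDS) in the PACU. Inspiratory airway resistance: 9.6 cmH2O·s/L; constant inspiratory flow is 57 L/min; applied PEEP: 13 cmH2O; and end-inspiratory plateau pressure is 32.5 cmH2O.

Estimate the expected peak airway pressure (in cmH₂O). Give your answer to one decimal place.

Flow: 57 L/min ÷ 60 = 0.95 L/s.
PIP = Pplat + Raw × flow = 32.5 + 9.6 × 0.95 = 32.5 + 9.12 = 41.62 cmH2O.

41.6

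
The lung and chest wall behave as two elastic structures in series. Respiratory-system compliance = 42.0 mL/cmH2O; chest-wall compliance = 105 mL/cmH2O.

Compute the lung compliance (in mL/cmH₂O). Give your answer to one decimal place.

1/CL = 1/Crs − 1/Ccw.
1/CL = 1/42.0 − 1/105 = 0.01429.
CL = 69.979 mL/cmH2O.

70.0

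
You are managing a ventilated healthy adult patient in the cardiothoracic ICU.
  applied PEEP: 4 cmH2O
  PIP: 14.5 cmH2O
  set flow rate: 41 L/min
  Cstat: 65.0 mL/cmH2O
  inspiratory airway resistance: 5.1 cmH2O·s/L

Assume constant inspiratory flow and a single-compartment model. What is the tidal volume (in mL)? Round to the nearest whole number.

456

Flow: 41 L/min ÷ 60 = 0.6833 L/s.
Equation of motion (constant flow): PIP = Vt/C + R·V̇ + PEEP.
Vt/C = PIP − R·V̇ − PEEP = 14.5 − 3.485 − 4 = 7.015 cmH2O.
Vt = C × 7.015 = 65.0 × 7.015 = 455.98 mL.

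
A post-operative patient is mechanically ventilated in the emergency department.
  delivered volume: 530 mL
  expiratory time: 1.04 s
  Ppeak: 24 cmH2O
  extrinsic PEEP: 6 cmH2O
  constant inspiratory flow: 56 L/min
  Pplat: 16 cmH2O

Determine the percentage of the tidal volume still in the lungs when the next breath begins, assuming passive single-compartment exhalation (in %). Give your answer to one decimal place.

Flow: 56 L/min ÷ 60 = 0.9333 L/s.
R = (PIP − Pplat)/V̇ = (24 − 16) / 0.9333 = 8.0/0.9333 = 8.572 cmH2O·s/L.
C = Vt/(Pplat − PEEP) = 530.0 / (16 − 6) = 530.0/10.0 = 53.0 mL/cmH2O.
τ = R × C = 8.572 × 0.053 L/cmH2O = 0.4543 s.
Fraction remaining at end-expiration = e^(−Te/τ) = e^(−1.04/0.4543) = 0.1013 → 10.13%.

10.1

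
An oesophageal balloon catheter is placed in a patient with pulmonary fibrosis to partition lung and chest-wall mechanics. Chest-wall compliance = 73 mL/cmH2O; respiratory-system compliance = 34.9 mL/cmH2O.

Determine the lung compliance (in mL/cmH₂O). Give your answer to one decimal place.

1/CL = 1/Crs − 1/Ccw.
1/CL = 1/34.9 − 1/73 = 0.01495.
CL = 66.89 mL/cmH2O.

66.9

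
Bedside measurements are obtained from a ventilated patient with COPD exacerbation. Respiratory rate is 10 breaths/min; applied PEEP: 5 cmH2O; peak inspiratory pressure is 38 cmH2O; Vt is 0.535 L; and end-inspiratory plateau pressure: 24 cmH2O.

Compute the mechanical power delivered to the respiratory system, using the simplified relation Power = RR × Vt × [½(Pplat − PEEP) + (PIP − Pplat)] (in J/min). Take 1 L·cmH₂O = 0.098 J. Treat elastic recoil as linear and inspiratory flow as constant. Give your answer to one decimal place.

12.3

Per-breath work = Vt × [½(Pplat−PEEP) + (PIP−Pplat)] = 0.535 × [0.5×19.0 + 14.0] = 0.535 × 23.5 = 12.573 L·cmH2O.
Power = 10 × 12.573 = 125.73 L·cmH2O/min.
× 0.098 J/(L·cmH2O) → 12.322 J/min.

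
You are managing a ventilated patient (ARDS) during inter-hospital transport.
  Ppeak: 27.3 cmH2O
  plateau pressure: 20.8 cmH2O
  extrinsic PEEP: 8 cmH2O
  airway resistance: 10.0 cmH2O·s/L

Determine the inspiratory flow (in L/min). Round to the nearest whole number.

39

flow = (PIP − Pplat) / Raw = (27.3 − 20.8) / 10.0 = 0.65 L/s × 60 = 39.0 L/min.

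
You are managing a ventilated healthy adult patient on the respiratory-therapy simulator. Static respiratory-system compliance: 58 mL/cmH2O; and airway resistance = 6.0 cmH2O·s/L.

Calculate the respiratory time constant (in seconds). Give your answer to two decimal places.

0.35

τ = R × C = 6.0 × 58 mL/cmH2O = 6.0 × 0.058 L/cmH2O = 0.348 s.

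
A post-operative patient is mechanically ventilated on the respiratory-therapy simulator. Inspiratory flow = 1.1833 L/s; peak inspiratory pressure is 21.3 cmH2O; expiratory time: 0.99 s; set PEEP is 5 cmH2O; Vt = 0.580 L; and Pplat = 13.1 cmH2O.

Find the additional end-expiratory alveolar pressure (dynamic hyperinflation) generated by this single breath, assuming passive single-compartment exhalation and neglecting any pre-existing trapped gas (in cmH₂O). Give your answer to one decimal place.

R = (PIP − Pplat)/V̇ = (21.3 − 13.1) / 1.1833 = 8.2/1.1833 = 6.93 cmH2O·s/L.
C = Vt/(Pplat − PEEP) = 580.0 / (13.1 − 5) = 580.0/8.1 = 71.605 mL/cmH2O.
τ = R × C = 6.93 × 0.07161 L/cmH2O = 0.4963 s.
Fraction remaining = e^(−Te/τ) = e^(−0.99/0.4963) = 0.136; trapped volume = 580.0 × 0.136 = 78.88 mL.
Additional alveolar pressure from trapping ≈ V_trapped / C = 78.88 / 71.605 = 1.102 cmH2O.

1.1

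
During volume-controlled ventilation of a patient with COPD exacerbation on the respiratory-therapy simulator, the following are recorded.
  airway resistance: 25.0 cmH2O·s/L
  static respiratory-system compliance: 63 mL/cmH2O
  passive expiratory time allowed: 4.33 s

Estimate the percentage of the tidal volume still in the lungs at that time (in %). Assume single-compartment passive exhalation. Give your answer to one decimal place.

6.4

τ = R × C = 25.0 × 63 mL/cmH2O = 25.0 × 0.063 L/cmH2O = 1.575 s.
Passive exhalation: V(t)/V₀ = e^(−t/τ) = e^(−4.33/1.575) = 0.06398.
Fraction remaining = 0.06398 → 6.398%.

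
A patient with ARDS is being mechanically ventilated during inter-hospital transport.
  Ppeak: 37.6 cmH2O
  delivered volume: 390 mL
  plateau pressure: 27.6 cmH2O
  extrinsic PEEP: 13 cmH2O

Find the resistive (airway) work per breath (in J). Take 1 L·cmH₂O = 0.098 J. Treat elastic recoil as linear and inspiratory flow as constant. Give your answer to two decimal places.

0.38

With constant inspiratory flow the resistive pressure is constant at PIP − Pplat = 37.6 − 27.6 = 10.0 cmH2O, so resistive work = 10.0 × 0.390 = 3.9 L·cmH2O.
× 0.098 J/(L·cmH2O) → 0.3822 J.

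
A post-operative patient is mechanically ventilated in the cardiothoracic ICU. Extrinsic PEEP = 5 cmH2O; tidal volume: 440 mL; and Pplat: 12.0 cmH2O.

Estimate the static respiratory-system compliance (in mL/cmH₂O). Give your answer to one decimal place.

62.9

Cstat = Vt / (Pplat − PEEP) = 440 / (12.0 − 5) = 440 / 7.0 = 62.857 mL/cmH2O.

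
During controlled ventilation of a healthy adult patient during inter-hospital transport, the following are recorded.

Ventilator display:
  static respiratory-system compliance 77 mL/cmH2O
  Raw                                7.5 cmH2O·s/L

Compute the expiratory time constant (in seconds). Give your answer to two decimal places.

τ = R × C = 7.5 × 77 mL/cmH2O = 7.5 × 0.077 L/cmH2O = 0.5775 s.

0.58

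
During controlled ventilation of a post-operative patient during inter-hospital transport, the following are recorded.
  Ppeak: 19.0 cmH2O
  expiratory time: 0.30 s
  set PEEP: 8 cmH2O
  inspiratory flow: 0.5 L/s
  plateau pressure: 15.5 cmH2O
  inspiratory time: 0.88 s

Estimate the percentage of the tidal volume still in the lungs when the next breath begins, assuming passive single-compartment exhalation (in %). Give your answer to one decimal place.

Vt = flow × Ti = 0.5 L/s × 0.88 s × 1000 mL/L = 440.0 mL.
R = (PIP − Pplat)/V̇ = (19.0 − 15.5) / 0.5 = 3.5/0.5 = 7.0 cmH2O·s/L.
C = Vt/(Pplat − PEEP) = 440.0 / (15.5 − 8) = 440.0/7.5 = 58.667 mL/cmH2O.
τ = R × C = 7.0 × 0.05867 L/cmH2O = 0.4107 s.
Fraction remaining at end-expiration = e^(−Te/τ) = e^(−0.30/0.4107) = 0.4817 → 48.17%.

48.2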